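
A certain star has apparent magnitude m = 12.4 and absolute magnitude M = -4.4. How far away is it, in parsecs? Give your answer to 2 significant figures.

μ = m − M = 16.800
m − M = 5 log₁₀ d − 5
log₁₀ d = (m − M)/5 + 1 = 4.3600
d = 10^4.3600 = 22910 pc

d ≈ 23000 pc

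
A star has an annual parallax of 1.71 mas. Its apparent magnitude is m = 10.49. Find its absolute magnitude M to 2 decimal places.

p = 1.71 mas = 1.71×10^-3″ → d = 1/p = 584.8 pc
5 log₁₀(d/10 pc) = 5 log₁₀(584.8) − 5 = 8.835
M = m − 5 log₁₀(d/10) = 10.49 − 8.835 = 1.655

M ≈ 1.65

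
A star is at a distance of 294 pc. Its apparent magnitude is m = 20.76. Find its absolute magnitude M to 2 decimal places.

M ≈ 13.42

5 log₁₀(d/10 pc) = 5 log₁₀(294.0) − 5 = 7.342
M = m − 5 log₁₀(d/10) = 20.76 − 7.342 = 13.418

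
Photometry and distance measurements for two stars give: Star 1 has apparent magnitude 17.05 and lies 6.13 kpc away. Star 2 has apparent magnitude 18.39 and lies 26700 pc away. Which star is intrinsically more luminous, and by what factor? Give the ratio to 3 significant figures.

Star 1: d = 6.13 kpc = 6130 pc
Star 1: M = m − 5 log₁₀ d + 5 = 17.05 − 5·3.7875 + 5 = 3.113
Star 2: M = m − 5 log₁₀ d + 5 = 18.39 − 5·4.4265 + 5 = 1.257
ΔM = M_1 − M_2 = 3.113 − (1.257) = 1.855; smaller M is more luminous → Star 2.
L ratio = 10^(0.4 |ΔM|) = 10^0.742 = 5.522

Star 2 is more luminous, by a factor of 5.52.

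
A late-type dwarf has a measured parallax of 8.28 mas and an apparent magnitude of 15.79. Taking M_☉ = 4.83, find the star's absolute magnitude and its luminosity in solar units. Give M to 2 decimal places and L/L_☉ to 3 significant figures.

d = 1/p = 1000/8.28 mas = 120.8 pc
M = m − 5 log₁₀ d + 5 = 15.79 − 5·2.0820 + 5 = 10.380
M − M_☉ = 10.380 − 4.83 = 5.550
L/L_☉ = 10^(−0.4 × 5.550) = 6.025×10^-3

M ≈ 10.38; L/L_☉ ≈ 6.02×10^-3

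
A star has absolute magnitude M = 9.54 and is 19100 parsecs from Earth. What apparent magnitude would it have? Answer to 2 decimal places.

m ≈ 25.95

m = M + 5 log₁₀ d − 5 = 9.54 + 5·4.2810 − 5 = 25.945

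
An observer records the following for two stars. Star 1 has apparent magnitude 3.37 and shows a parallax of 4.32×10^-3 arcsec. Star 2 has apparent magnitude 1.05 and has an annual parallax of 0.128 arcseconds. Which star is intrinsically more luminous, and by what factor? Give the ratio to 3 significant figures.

Star 1: d = 1/p = 1/4.32×10^-3″ = 231.5 pc
Star 1: M = m − 5 log₁₀ d + 5 = 3.37 − 5·2.3645 + 5 = -3.453
Star 2: d = 1/p = 1/0.128″ = 7.812 pc
Star 2: M = m − 5 log₁₀ d + 5 = 1.05 − 5·0.8928 + 5 = 1.586
ΔM = M_1 − M_2 = -3.453 − (1.586) = -5.039; smaller M is more luminous → Star 1.
L ratio = 10^(0.4 |ΔM|) = 10^2.015 = 103.6

Star 1 is more luminous, by a factor of 104.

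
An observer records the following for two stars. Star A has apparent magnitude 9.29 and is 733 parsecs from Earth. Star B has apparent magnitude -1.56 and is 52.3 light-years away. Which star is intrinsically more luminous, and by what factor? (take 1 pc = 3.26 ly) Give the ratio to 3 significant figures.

Star A: M = m − 5 log₁₀ d + 5 = 9.29 − 5·2.8651 + 5 = -0.036
Star B: d = 52.3 ly / 3.26 = 16.04 pc
Star B: M = m − 5 log₁₀ d + 5 = -1.56 − 5·1.2053 + 5 = -2.586
ΔM = M_A − M_B = -0.036 − (-2.586) = 2.551; smaller M is more luminous → Star B.
L ratio = 10^(0.4 |ΔM|) = 10^1.020 = 10.48

Star B is more luminous, by a factor of 10.5.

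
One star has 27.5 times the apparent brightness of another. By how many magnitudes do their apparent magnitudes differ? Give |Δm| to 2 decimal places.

Pogson: Δm = −2.5 log₁₀(ratio) = −2.5 log₁₀(27.5) = −2.5 × 1.4393 = -3.598

|Δm| ≈ 3.60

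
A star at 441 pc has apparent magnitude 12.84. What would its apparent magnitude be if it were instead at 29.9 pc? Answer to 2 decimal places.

Flux ∝ 1/d², so Δm = 5 log₁₀(d₂/d₁) = 5 log₁₀(29.9/441) = -5.844
m₂ = m₁ + Δm = 12.84 + (-5.844) = 6.996

m ≈ 7.00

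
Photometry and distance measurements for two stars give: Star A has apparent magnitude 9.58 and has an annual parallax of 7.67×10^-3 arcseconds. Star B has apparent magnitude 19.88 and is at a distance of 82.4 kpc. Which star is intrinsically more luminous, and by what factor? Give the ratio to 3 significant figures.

Star B is more luminous, by a factor of 30.3.

Star A: d = 1/p = 1/7.67×10^-3″ = 130.4 pc
Star A: M = m − 5 log₁₀ d + 5 = 9.58 − 5·2.1152 + 5 = 4.004
Star B: d = 82.4 kpc = 82400 pc
Star B: M = m − 5 log₁₀ d + 5 = 19.88 − 5·4.9159 + 5 = 0.300
ΔM = M_A − M_B = 4.004 − (0.300) = 3.704; smaller M is more luminous → Star B.
L ratio = 10^(0.4 |ΔM|) = 10^1.481 = 30.30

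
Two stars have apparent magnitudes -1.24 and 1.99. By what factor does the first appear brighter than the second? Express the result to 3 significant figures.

Magnitude difference = -3.23
Flux ratio = 10^(−0.4 Δm) = 10^(−0.4 × -3.23) = 10^1.292 = 19.59

19.6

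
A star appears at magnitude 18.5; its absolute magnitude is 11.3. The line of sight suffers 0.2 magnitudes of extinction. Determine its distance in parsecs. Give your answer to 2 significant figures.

d ≈ 250 pc

m − M = 5 log₁₀(d/10 pc) + A  ⇒  18.5 − (11.3) − 0.2 = 5 log₁₀(d/10)
7.000 = 5 log₁₀(d/10)
log₁₀ d = (m − M − A)/5 + 1 = 2.4000
d = 10^2.4000 = 251.2 pc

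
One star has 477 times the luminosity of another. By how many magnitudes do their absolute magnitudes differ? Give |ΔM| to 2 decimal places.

|ΔM| ≈ 6.70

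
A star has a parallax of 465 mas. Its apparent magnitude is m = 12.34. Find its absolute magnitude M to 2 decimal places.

M ≈ 15.68

p = 465 mas = 0.465″ → d = 1/p = 2.151 pc
5 log₁₀(d/10 pc) = 5 log₁₀(2.151) − 5 = -3.337
M = m − 5 log₁₀(d/10) = 12.34 + 3.337 = 15.677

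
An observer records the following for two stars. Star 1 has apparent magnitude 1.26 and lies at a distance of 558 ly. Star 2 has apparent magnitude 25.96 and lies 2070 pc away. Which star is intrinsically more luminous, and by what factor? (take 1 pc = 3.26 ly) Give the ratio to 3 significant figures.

Star 1: d = 558 ly / 3.26 = 171.2 pc
Star 1: M = m − 5 log₁₀ d + 5 = 1.26 − 5·2.2334 + 5 = -4.907
Star 2: M = m − 5 log₁₀ d + 5 = 25.96 − 5·3.3160 + 5 = 14.380
ΔM = M_1 − M_2 = -4.907 − (14.380) = -19.287; smaller M is more luminous → Star 1.
L ratio = 10^(0.4 |ΔM|) = 10^7.715 = 5.187×10^7

Star 1 is more luminous, by a factor of 5.19×10^7.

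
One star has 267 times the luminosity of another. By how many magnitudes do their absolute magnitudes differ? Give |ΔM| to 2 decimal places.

Pogson: ΔM = −2.5 log₁₀(ratio) = −2.5 log₁₀(267) = −2.5 × 2.4265 = -6.066

|ΔM| ≈ 6.07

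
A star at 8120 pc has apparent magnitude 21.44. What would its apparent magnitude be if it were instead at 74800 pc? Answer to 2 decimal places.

m ≈ 26.26

Flux ∝ 1/d², so Δm = 5 log₁₀(d₂/d₁) = 5 log₁₀(74800/8120) = 4.822
m₂ = m₁ + Δm = 21.44 + (4.822) = 26.262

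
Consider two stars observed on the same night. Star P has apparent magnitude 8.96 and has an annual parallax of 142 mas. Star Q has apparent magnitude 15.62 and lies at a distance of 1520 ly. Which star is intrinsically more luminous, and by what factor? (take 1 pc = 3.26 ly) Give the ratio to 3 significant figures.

Star Q is more luminous, by a factor of 9.50.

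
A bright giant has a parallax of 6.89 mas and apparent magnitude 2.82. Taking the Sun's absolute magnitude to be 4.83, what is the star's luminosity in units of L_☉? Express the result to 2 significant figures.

L/L_☉ ≈ 1300

d = 1/p = 1000/6.89 mas = 145.1 pc
M = m − 5 log₁₀ d + 5 = 2.82 − 5·2.1618 + 5 = -2.989
M − M_☉ = -2.989 − 4.83 = -7.819
L/L_☉ = 10^(−0.4 × -7.819) = 1341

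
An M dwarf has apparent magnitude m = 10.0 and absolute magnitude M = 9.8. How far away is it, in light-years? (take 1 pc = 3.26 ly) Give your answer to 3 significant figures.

d ≈ 35.7 ly

Distance modulus: m − M = 10.0 − (9.8) = 0.200
m − M = 5 log₁₀ d − 5
log₁₀ d = (m − M)/5 + 1 = 1.0400
d = 10^1.0400 = 10.96 pc
= 35.75 ly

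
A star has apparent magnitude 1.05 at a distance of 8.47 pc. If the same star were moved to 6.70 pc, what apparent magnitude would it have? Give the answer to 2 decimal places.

Flux ∝ 1/d², so Δm = 5 log₁₀(d₂/d₁) = 5 log₁₀(6.70/8.47) = -0.509
m₂ = m₁ + Δm = 1.05 + (-0.509) = 0.541

m ≈ 0.54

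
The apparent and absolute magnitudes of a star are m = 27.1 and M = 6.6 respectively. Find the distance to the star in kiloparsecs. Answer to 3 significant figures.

d ≈ 126 kpc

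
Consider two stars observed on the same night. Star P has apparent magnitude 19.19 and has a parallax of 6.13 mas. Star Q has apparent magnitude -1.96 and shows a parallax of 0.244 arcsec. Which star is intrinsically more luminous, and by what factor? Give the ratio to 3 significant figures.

Star P: p = 6.13 mas = 6.13×10^-3″ → d = 1/p = 163.1 pc
Star P: M = m − 5 log₁₀ d + 5 = 19.19 − 5·2.2125 + 5 = 13.127
Star Q: d = 1/p = 1/0.244″ = 4.098 pc
Star Q: M = m − 5 log₁₀ d + 5 = -1.96 − 5·0.6126 + 5 = -0.023
ΔM = M_P − M_Q = 13.127 − (-0.023) = 13.150; smaller M is more luminous → Star Q.
L ratio = 10^(0.4 |ΔM|) = 10^5.260 = 182000

Star Q is more luminous, by a factor of 182000.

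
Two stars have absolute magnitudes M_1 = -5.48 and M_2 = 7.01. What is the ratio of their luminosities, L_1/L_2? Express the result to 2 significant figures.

ΔM = M_1 − M_2 = -12.49
L_1/L_2 = 10^(−0.4 ΔM) = 10^4.996 = 99080

L_1/L_2 ≈ 99000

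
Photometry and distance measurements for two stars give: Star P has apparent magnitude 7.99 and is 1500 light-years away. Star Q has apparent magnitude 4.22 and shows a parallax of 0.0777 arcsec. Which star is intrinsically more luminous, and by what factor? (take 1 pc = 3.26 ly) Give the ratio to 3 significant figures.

Star P is more luminous, by a factor of 39.7.

Star P: d = 1500 ly / 3.26 = 460.1 pc
Star P: M = m − 5 log₁₀ d + 5 = 7.99 − 5·2.6629 + 5 = -0.324
Star Q: d = 1/p = 1/0.0777″ = 12.87 pc
Star Q: M = m − 5 log₁₀ d + 5 = 4.22 − 5·1.1096 + 5 = 3.672
ΔM = M_P − M_Q = -0.324 − (3.672) = -3.996; smaller M is more luminous → Star P.
L ratio = 10^(0.4 |ΔM|) = 10^1.599 = 39.68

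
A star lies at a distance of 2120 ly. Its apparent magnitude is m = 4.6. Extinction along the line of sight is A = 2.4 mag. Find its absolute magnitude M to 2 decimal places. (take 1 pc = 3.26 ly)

M ≈ -6.87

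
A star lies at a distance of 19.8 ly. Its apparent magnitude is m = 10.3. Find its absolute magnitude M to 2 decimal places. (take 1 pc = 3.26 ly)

M ≈ 11.38

d = 19.8 ly / 3.26 = 6.074 pc
5 log₁₀(d/10 pc) = 5 log₁₀(6.074) − 5 = -1.083
M = m − 5 log₁₀(d/10) = 10.3 + 1.083 = 11.383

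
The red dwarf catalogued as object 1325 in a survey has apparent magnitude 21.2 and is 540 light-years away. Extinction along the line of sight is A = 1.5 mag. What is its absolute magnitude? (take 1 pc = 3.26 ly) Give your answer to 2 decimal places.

M ≈ 13.60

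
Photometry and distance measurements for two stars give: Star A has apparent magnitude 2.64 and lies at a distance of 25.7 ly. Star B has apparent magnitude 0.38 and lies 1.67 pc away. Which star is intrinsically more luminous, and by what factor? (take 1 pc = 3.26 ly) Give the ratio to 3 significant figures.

Star A: d = 25.7 ly / 3.26 = 7.883 pc
Star A: M = m − 5 log₁₀ d + 5 = 2.64 − 5·0.8967 + 5 = 3.156
Star B: M = m − 5 log₁₀ d + 5 = 0.38 − 5·0.2227 + 5 = 4.266
ΔM = M_A − M_B = 3.156 − (4.266) = -1.110; smaller M is more luminous → Star A.
L ratio = 10^(0.4 |ΔM|) = 10^0.444 = 2.780

Star A is more luminous, by a factor of 2.78.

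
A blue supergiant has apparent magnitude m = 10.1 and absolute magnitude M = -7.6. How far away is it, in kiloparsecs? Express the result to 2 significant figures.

μ = m − M = 17.700
m − M = 5 log₁₀ d − 5
log₁₀ d = (m − M)/5 + 1 = 4.5400
d = 10^4.5400 = 34670 pc
= 34.67 kpc

d ≈ 35 kpc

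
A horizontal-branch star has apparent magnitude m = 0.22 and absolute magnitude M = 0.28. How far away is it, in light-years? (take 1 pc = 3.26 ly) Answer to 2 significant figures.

d ≈ 32 ly

μ = m − M = -0.060
m − M = 5 log₁₀ d − 5
log₁₀ d = (m − M)/5 + 1 = 0.9880
d = 10^0.9880 = 9.727 pc
= 31.71 ly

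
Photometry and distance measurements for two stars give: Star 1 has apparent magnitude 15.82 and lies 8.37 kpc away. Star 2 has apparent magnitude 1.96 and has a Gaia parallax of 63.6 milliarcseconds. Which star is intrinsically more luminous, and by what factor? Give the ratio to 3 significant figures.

Star 1: d = 8.37 kpc = 8370 pc
Star 1: M = m − 5 log₁₀ d + 5 = 15.82 − 5·3.9227 + 5 = 1.206
Star 2: p = 63.6 mas = 0.0636″ → d = 1/p = 15.72 pc
Star 2: M = m − 5 log₁₀ d + 5 = 1.96 − 5·1.1965 + 5 = 0.977
ΔM = M_1 − M_2 = 1.206 − (0.977) = 0.229; smaller M is more luminous → Star 2.
L ratio = 10^(0.4 |ΔM|) = 10^0.092 = 1.235

Star 2 is more luminous, by a factor of 1.23.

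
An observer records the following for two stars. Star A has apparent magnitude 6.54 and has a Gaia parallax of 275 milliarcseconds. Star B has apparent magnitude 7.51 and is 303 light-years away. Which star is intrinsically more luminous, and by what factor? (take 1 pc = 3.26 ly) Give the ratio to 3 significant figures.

Star A: p = 275 mas = 0.275″ → d = 1/p = 3.636 pc
Star A: M = m − 5 log₁₀ d + 5 = 6.54 − 5·0.5607 + 5 = 8.737
Star B: d = 303 ly / 3.26 = 92.94 pc
Star B: M = m − 5 log₁₀ d + 5 = 7.51 − 5·1.9682 + 5 = 2.669
ΔM = M_A − M_B = 8.737 − (2.669) = 6.068; smaller M is more luminous → Star B.
L ratio = 10^(0.4 |ΔM|) = 10^2.427 = 267.4

Star B is more luminous, by a factor of 267.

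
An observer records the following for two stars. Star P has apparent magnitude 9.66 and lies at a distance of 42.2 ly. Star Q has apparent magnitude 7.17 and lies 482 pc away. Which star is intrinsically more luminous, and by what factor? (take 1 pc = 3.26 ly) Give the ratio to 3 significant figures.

Star Q is more luminous, by a factor of 13700.

Star P: d = 42.2 ly / 3.26 = 12.94 pc
Star P: M = m − 5 log₁₀ d + 5 = 9.66 − 5·1.1121 + 5 = 9.100
Star Q: M = m − 5 log₁₀ d + 5 = 7.17 − 5·2.6830 + 5 = -1.245
ΔM = M_P − M_Q = 9.100 − (-1.245) = 10.345; smaller M is more luminous → Star Q.
L ratio = 10^(0.4 |ΔM|) = 10^4.138 = 13740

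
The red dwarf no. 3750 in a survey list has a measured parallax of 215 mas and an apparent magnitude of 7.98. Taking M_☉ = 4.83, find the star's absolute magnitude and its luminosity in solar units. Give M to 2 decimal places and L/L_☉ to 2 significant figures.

M ≈ 9.64; L/L_☉ ≈ 0.012

d = 1/p = 1000/215 mas = 4.651 pc
M = m − 5 log₁₀ d + 5 = 7.98 − 5·0.6676 + 5 = 9.642
M − M_☉ = 9.642 − 4.83 = 4.812
L/L_☉ = 10^(−0.4 × 4.812) = 0.01189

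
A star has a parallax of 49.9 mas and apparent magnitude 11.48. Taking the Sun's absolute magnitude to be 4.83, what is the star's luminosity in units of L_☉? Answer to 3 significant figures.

d = 1/p = 1000/49.9 mas = 20.04 pc
M = m − 5 log₁₀ d + 5 = 11.48 − 5·1.3019 + 5 = 9.971
M − M_☉ = 9.971 − 4.83 = 5.141
L/L_☉ = 10^(−0.4 × 5.141) = 8.786×10^-3

L/L_☉ ≈ 8.79×10^-3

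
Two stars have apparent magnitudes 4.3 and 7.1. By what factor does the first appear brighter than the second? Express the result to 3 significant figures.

Magnitude difference = -2.8
Flux ratio = 10^(−0.4 Δm) = 10^(−0.4 × -2.8) = 10^1.120 = 13.18

13.2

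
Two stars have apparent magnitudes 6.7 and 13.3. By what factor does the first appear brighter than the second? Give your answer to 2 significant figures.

440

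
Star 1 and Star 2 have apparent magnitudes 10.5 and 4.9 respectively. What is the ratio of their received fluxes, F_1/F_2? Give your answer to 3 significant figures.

F_1/F_2 ≈ 5.75×10^-3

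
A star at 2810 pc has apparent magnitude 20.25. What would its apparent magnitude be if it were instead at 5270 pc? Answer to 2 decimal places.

m ≈ 21.62

Flux ∝ 1/d², so Δm = 5 log₁₀(d₂/d₁) = 5 log₁₀(5270/2810) = 1.366
m₂ = m₁ + Δm = 20.25 + (1.366) = 21.616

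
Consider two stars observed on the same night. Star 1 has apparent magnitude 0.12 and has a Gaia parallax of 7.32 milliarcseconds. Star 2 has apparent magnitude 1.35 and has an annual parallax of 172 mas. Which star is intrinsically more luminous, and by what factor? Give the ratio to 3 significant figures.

Star 1 is more luminous, by a factor of 1710.

Star 1: p = 7.32 mas = 7.32×10^-3″ → d = 1/p = 136.6 pc
Star 1: M = m − 5 log₁₀ d + 5 = 0.12 − 5·2.1355 + 5 = -5.557
Star 2: p = 172 mas = 0.172″ → d = 1/p = 5.814 pc
Star 2: M = m − 5 log₁₀ d + 5 = 1.35 − 5·0.7645 + 5 = 2.528
ΔM = M_1 − M_2 = -5.557 − (2.528) = -8.085; smaller M is more luminous → Star 1.
L ratio = 10^(0.4 |ΔM|) = 10^3.234 = 1714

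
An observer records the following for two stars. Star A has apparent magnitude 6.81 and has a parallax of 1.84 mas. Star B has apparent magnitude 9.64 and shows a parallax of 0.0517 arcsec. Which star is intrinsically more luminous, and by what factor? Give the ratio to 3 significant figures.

Star A: p = 1.84 mas = 1.84×10^-3″ → d = 1/p = 543.5 pc
Star A: M = m − 5 log₁₀ d + 5 = 6.81 − 5·2.7352 + 5 = -1.866
Star B: d = 1/p = 1/0.0517″ = 19.34 pc
Star B: M = m − 5 log₁₀ d + 5 = 9.64 − 5·1.2865 + 5 = 8.207
ΔM = M_A − M_B = -1.866 − (8.207) = -10.073; smaller M is more luminous → Star A.
L ratio = 10^(0.4 |ΔM|) = 10^4.029 = 10700

Star A is more luminous, by a factor of 10700.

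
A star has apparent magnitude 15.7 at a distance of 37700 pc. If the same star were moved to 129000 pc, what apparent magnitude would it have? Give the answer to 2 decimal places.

Flux ∝ 1/d², so Δm = 5 log₁₀(d₂/d₁) = 5 log₁₀(129000/37700) = 2.671
m₂ = m₁ + Δm = 15.7 + (2.671) = 18.371

m ≈ 18.37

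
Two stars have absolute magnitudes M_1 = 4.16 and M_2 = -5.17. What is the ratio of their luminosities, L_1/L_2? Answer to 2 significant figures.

L_1/L_2 ≈ 1.9×10^-4

ΔM = M_1 − M_2 = 9.33
L_1/L_2 = 10^(−0.4 ΔM) = 10^-3.732 = 1.854×10^-4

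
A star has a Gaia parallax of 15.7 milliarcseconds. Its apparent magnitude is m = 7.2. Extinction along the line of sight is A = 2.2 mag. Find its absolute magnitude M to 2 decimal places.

p = 15.7 mas = 0.0157″ → d = 1/p = 63.69 pc
5 log₁₀(d/10 pc) = 5 log₁₀(63.69) − 5 = 4.021
M = m − 5 log₁₀(d/10) − A = 7.2 − 4.021 − 2.2 = 0.979

M ≈ 0.98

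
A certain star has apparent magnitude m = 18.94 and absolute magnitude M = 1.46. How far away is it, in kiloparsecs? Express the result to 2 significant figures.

d ≈ 31 kpc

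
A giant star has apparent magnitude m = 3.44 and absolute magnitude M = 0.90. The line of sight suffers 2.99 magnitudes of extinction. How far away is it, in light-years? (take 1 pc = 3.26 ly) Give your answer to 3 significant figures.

m − M = 5 log₁₀(d/10 pc) + A  ⇒  3.44 − (0.90) − 2.99 = 5 log₁₀(d/10)
-0.450 = 5 log₁₀(d/10)
log₁₀ d = (m − M − A)/5 + 1 = 0.9100
d = 10^0.9100 = 8.128 pc
= 26.50 ly

d ≈ 26.5 ly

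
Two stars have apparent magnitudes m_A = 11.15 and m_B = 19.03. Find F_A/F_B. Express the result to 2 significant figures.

Magnitude difference = -7.88
Flux ratio = 10^(−0.4 Δm) = 10^(−0.4 × -7.88) = 10^3.152 = 1419

F_A/F_B ≈ 1400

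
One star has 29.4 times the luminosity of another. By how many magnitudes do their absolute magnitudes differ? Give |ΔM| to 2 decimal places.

Pogson: ΔM = −2.5 log₁₀(ratio) = −2.5 log₁₀(29.4) = −2.5 × 1.4683 = -3.671

|ΔM| ≈ 3.67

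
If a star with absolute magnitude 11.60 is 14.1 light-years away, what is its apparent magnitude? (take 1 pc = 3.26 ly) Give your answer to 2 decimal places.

m ≈ 9.78

d = 14.1 ly / 3.26 = 4.325 pc
m = M + 5 log₁₀ d − 5 = 11.60 + 5·0.6360 − 5 = 9.780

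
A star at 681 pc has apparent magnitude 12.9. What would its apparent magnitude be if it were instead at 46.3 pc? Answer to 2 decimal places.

m ≈ 7.06

Flux ∝ 1/d², so Δm = 5 log₁₀(d₂/d₁) = 5 log₁₀(46.3/681) = -5.838
m₂ = m₁ + Δm = 12.9 + (-5.838) = 7.062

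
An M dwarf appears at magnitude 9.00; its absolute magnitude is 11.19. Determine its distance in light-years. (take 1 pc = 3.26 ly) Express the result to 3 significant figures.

d ≈ 11.9 ly

μ = m − M = -2.190
m − M = 5 log₁₀ d − 5
log₁₀ d = (m − M)/5 + 1 = 0.5620
d = 10^0.5620 = 3.648 pc
= 11.89 ly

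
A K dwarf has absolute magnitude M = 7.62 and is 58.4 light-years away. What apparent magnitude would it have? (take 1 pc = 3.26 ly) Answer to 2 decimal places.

m ≈ 8.89

d = 58.4 ly / 3.26 = 17.91 pc
m = M + 5 log₁₀ d − 5 = 7.62 + 5·1.2532 − 5 = 8.886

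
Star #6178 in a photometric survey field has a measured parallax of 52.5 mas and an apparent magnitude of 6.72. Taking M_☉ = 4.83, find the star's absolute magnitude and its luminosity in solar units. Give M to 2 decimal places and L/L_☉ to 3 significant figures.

d = 1/p = 1000/52.5 mas = 19.05 pc
M = m − 5 log₁₀ d + 5 = 6.72 − 5·1.2798 + 5 = 5.321
M − M_☉ = 5.321 − 4.83 = 0.491
L/L_☉ = 10^(−0.4 × 0.491) = 0.6363

M ≈ 5.32; L/L_☉ ≈ 0.636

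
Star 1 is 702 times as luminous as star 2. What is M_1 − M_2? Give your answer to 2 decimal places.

Pogson: ΔM = −2.5 log₁₀(ratio) = −2.5 log₁₀(702) = −2.5 × 2.8463 = -7.116
Star 1 is brighter, so it has the smaller magnitude: the difference is negative.

M_1 − M_2 ≈ -7.12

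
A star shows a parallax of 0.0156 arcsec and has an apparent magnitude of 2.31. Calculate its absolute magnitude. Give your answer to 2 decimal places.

d = 1/p = 1/0.0156″ = 64.10 pc
5 log₁₀(d/10 pc) = 5 log₁₀(64.10) − 5 = 4.034
M = m − 5 log₁₀(d/10) = 2.31 − 4.034 = -1.724

M ≈ -1.72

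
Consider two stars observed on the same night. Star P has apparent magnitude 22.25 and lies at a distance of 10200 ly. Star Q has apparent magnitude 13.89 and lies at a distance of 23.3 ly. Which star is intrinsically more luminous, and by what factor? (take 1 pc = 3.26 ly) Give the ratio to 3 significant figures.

Star P: d = 10200 ly / 3.26 = 3129 pc
Star P: M = m − 5 log₁₀ d + 5 = 22.25 − 5·3.4954 + 5 = 9.773
Star Q: d = 23.3 ly / 3.26 = 7.147 pc
Star Q: M = m − 5 log₁₀ d + 5 = 13.89 − 5·0.8541 + 5 = 14.619
ΔM = M_P − M_Q = 9.773 − (14.619) = -4.846; smaller M is more luminous → Star P.
L ratio = 10^(0.4 |ΔM|) = 10^1.938 = 86.79

Star P is more luminous, by a factor of 86.8.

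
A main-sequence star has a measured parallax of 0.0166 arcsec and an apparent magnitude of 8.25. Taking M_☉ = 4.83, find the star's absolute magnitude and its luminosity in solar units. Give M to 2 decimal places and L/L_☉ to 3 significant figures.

d = 1/p = 1/0.0166″ = 60.24 pc
M = m − 5 log₁₀ d + 5 = 8.25 − 5·1.7799 + 5 = 4.351
M − M_☉ = 4.351 − 4.83 = -0.479
L/L_☉ = 10^(−0.4 × -0.479) = 1.555

M ≈ 4.35; L/L_☉ ≈ 1.56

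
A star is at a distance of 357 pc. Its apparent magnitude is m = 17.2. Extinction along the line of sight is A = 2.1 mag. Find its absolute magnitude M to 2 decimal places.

5 log₁₀(d/10 pc) = 5 log₁₀(357.0) − 5 = 7.763
M = m − 5 log₁₀(d/10) − A = 17.2 − 7.763 − 2.1 = 7.337

M ≈ 7.34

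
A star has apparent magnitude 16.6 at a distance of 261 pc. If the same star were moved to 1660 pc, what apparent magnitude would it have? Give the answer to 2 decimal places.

m ≈ 20.62

Flux ∝ 1/d², so Δm = 5 log₁₀(d₂/d₁) = 5 log₁₀(1660/261) = 4.017
m₂ = m₁ + Δm = 16.6 + (4.017) = 20.617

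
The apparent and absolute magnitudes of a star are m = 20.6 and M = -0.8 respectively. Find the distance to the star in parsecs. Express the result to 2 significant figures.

μ = m − M = 21.400
m − M = 5 log₁₀ d − 5
log₁₀ d = (m − M)/5 + 1 = 5.2800
d = 10^5.2800 = 190500 pc

d ≈ 190000 pc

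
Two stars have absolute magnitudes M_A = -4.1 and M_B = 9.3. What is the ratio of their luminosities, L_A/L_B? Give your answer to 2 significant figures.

ΔM = M_A − M_B = -13.4
L_A/L_B = 10^(−0.4 ΔM) = 10^5.360 = 229100

L_A/L_B ≈ 230000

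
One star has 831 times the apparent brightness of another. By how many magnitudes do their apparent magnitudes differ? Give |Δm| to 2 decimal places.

Pogson: Δm = −2.5 log₁₀(ratio) = −2.5 log₁₀(831) = −2.5 × 2.9196 = -7.299

|Δm| ≈ 7.30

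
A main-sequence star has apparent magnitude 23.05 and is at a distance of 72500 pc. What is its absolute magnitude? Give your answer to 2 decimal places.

M ≈ 3.75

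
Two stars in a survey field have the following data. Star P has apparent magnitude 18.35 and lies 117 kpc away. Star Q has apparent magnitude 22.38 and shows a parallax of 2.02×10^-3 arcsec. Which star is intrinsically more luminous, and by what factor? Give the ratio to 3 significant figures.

Star P is more luminous, by a factor of 2.29×10^6.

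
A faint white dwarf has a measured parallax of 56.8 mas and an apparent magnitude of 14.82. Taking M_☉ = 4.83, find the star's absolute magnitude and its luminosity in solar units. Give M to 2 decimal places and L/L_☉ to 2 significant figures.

d = 1/p = 1000/56.8 mas = 17.61 pc
M = m − 5 log₁₀ d + 5 = 14.82 − 5·1.2457 + 5 = 13.592
M − M_☉ = 13.592 − 4.83 = 8.762
L/L_☉ = 10^(−0.4 × 8.762) = 3.128×10^-4

M ≈ 13.59; L/L_☉ ≈ 3.1×10^-4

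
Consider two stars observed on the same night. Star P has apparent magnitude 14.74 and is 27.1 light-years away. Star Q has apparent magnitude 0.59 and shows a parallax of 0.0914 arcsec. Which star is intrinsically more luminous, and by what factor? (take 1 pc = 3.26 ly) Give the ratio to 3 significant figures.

Star P: d = 27.1 ly / 3.26 = 8.313 pc
Star P: M = m − 5 log₁₀ d + 5 = 14.74 − 5·0.9198 + 5 = 15.141
Star Q: d = 1/p = 1/0.0914″ = 10.94 pc
Star Q: M = m − 5 log₁₀ d + 5 = 0.59 − 5·1.0391 + 5 = 0.395
ΔM = M_P − M_Q = 15.141 − (0.395) = 14.747; smaller M is more luminous → Star Q.
L ratio = 10^(0.4 |ΔM|) = 10^5.899 = 791800

Star Q is more luminous, by a factor of 792000.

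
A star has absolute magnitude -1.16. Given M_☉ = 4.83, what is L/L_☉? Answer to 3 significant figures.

L/L_☉ ≈ 249

M − M_☉ = -1.16 − 4.83 = -5.990
L/L_☉ = 10^(−0.4 (M − M_☉)) = 10^2.396 = 248.9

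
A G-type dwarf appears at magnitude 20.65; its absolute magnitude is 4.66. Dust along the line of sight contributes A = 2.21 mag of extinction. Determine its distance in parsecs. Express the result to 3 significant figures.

d ≈ 5700 pc

m − M = 5 log₁₀(d/10 pc) + A  ⇒  20.65 − (4.66) − 2.21 = 5 log₁₀(d/10)
13.780 = 5 log₁₀(d/10)
log₁₀ d = (m − M − A)/5 + 1 = 3.7560
d = 10^3.7560 = 5702 pc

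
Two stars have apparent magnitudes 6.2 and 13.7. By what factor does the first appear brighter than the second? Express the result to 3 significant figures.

Δm = 6.2 − (13.7) = -7.5
Flux ratio = 10^(−0.4 Δm) = 10^(−0.4 × -7.5) = 10^3.000 = 1000

1000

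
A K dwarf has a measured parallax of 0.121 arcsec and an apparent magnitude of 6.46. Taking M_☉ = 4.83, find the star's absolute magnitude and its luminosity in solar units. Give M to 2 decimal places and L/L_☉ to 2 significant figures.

d = 1/p = 1/0.121″ = 8.264 pc
M = m − 5 log₁₀ d + 5 = 6.46 − 5·0.9172 + 5 = 6.874
M − M_☉ = 6.874 − 4.83 = 2.044
L/L_☉ = 10^(−0.4 × 2.044) = 0.1522

M ≈ 6.87; L/L_☉ ≈ 0.15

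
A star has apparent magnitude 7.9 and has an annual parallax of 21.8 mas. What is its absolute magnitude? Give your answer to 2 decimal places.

M ≈ 4.59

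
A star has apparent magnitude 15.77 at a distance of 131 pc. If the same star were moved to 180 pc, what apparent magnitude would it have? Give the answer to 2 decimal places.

Flux ∝ 1/d², so Δm = 5 log₁₀(d₂/d₁) = 5 log₁₀(180/131) = 0.690
m₂ = m₁ + Δm = 15.77 + (0.690) = 16.460

m ≈ 16.46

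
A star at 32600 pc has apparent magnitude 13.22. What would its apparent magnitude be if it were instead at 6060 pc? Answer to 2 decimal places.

Flux ∝ 1/d², so Δm = 5 log₁₀(d₂/d₁) = 5 log₁₀(6060/32600) = -3.654
m₂ = m₁ + Δm = 13.22 + (-3.654) = 9.566

m ≈ 9.57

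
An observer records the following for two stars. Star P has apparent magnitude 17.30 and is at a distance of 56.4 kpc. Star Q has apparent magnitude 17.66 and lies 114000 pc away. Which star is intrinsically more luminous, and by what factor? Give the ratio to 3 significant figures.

Star Q is more luminous, by a factor of 2.93.

Star P: d = 56.4 kpc = 56400 pc
Star P: M = m − 5 log₁₀ d + 5 = 17.30 − 5·4.7513 + 5 = -1.456
Star Q: M = m − 5 log₁₀ d + 5 = 17.66 − 5·5.0569 + 5 = -2.625
ΔM = M_P − M_Q = -1.456 − (-2.625) = 1.168; smaller M is more luminous → Star Q.
L ratio = 10^(0.4 |ΔM|) = 10^0.467 = 2.933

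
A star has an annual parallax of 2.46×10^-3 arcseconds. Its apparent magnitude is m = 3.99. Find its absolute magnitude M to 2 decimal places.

d = 1/p = 1/2.46×10^-3″ = 406.5 pc
5 log₁₀(d/10 pc) = 5 log₁₀(406.5) − 5 = 8.045
M = m − 5 log₁₀(d/10) = 3.99 − 8.045 = -4.055

M ≈ -4.06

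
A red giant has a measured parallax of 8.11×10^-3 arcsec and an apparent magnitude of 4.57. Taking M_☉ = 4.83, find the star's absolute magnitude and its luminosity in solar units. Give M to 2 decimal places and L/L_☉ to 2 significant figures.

M ≈ -0.88; L/L_☉ ≈ 190

d = 1/p = 1/8.11×10^-3″ = 123.3 pc
M = m − 5 log₁₀ d + 5 = 4.57 − 5·2.0910 + 5 = -0.885
M − M_☉ = -0.885 − 4.83 = -5.715
L/L_☉ = 10^(−0.4 × -5.715) = 193.2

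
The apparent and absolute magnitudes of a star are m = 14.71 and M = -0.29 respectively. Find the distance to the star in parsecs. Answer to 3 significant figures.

d ≈ 10000 pc

Distance modulus: m − M = 14.71 − (-0.29) = 15.000
m − M = 5 log₁₀ d − 5
log₁₀ d = (m − M)/5 + 1 = 4.0000
d = 10^4.0000 = 10000 pc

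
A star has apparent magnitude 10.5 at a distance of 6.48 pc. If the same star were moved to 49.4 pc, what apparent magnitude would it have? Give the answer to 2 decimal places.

m ≈ 14.91

Flux ∝ 1/d², so Δm = 5 log₁₀(d₂/d₁) = 5 log₁₀(49.4/6.48) = 4.411
m₂ = m₁ + Δm = 10.5 + (4.411) = 14.911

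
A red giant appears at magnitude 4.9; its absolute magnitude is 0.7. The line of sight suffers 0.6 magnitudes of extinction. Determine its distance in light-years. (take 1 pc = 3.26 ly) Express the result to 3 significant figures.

m − M = 5 log₁₀(d/10 pc) + A  ⇒  4.9 − (0.7) − 0.6 = 5 log₁₀(d/10)
3.600 = 5 log₁₀(d/10)
log₁₀ d = (m − M − A)/5 + 1 = 1.7200
d = 10^1.7200 = 52.48 pc
= 171.1 ly

d ≈ 171 ly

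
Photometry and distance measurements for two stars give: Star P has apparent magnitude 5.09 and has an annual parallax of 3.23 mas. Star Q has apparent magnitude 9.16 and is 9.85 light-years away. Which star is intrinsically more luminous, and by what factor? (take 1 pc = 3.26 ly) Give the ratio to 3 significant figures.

Star P: p = 3.23 mas = 3.23×10^-3″ → d = 1/p = 309.6 pc
Star P: M = m − 5 log₁₀ d + 5 = 5.09 − 5·2.4908 + 5 = -2.364
Star Q: d = 9.85 ly / 3.26 = 3.021 pc
Star Q: M = m − 5 log₁₀ d + 5 = 9.16 − 5·0.4802 + 5 = 11.759
ΔM = M_P − M_Q = -2.364 − (11.759) = -14.123; smaller M is more luminous → Star P.
L ratio = 10^(0.4 |ΔM|) = 10^5.649 = 445800

Star P is more luminous, by a factor of 446000.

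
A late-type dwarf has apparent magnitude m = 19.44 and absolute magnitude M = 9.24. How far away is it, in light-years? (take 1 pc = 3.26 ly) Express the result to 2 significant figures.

μ = m − M = 10.200
m − M = 5 log₁₀ d − 5
log₁₀ d = (m − M)/5 + 1 = 3.0400
d = 10^3.0400 = 1096 pc
= 3575 ly

d ≈ 3600 ly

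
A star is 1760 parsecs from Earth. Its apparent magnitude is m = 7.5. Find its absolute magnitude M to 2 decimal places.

M ≈ -3.73

5 log₁₀(d/10 pc) = 5 log₁₀(1760) − 5 = 11.228
M = m − 5 log₁₀(d/10) = 7.5 − 11.228 = -3.728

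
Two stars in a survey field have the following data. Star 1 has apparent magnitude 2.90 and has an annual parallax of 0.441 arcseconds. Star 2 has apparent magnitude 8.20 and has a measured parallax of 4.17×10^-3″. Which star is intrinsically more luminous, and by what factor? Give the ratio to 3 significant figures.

Star 1: d = 1/p = 1/0.441″ = 2.268 pc
Star 1: M = m − 5 log₁₀ d + 5 = 2.90 − 5·0.3556 + 5 = 6.122
Star 2: d = 1/p = 1/4.17×10^-3″ = 239.8 pc
Star 2: M = m − 5 log₁₀ d + 5 = 8.20 − 5·2.3799 + 5 = 1.301
ΔM = M_1 − M_2 = 6.122 − (1.301) = 4.822; smaller M is more luminous → Star 2.
L ratio = 10^(0.4 |ΔM|) = 10^1.929 = 84.84

Star 2 is more luminous, by a factor of 84.8.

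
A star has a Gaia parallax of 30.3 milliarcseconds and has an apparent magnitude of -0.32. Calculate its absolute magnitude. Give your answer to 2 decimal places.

M ≈ -2.91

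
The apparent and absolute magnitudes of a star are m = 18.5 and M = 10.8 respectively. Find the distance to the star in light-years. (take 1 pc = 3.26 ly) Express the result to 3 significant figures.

d ≈ 1130 ly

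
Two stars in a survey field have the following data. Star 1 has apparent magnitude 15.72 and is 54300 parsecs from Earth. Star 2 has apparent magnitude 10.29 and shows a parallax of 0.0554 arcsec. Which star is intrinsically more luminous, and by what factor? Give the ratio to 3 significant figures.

Star 1 is more luminous, by a factor of 60900.

Star 1: M = m − 5 log₁₀ d + 5 = 15.72 − 5·4.7348 + 5 = -2.954
Star 2: d = 1/p = 1/0.0554″ = 18.05 pc
Star 2: M = m − 5 log₁₀ d + 5 = 10.29 − 5·1.2565 + 5 = 9.008
ΔM = M_1 − M_2 = -2.954 − (9.008) = -11.962; smaller M is more luminous → Star 1.
L ratio = 10^(0.4 |ΔM|) = 10^4.785 = 60900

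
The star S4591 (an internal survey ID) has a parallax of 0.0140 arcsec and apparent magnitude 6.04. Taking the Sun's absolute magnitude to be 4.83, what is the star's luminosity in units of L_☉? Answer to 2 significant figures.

L/L_☉ ≈ 17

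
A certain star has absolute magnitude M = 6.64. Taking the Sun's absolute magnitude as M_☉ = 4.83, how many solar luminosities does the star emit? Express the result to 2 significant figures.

L/L_☉ ≈ 0.19

M − M_☉ = 6.64 − 4.83 = 1.810
L/L_☉ = 10^(−0.4 (M − M_☉)) = 10^-0.724 = 0.1888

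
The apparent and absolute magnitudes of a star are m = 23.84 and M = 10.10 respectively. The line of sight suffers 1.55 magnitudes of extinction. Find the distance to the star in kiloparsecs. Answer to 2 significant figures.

d ≈ 2.7 kpc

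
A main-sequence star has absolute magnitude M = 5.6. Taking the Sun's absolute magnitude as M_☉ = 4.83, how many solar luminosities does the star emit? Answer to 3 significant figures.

M − M_☉ = 5.6 − 4.83 = 0.770
L/L_☉ = 10^(−0.4 (M − M_☉)) = 10^-0.308 = 0.4920

L/L_☉ ≈ 0.492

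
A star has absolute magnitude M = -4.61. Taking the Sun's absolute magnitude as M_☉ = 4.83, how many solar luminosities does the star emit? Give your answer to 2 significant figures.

L/L_☉ ≈ 6000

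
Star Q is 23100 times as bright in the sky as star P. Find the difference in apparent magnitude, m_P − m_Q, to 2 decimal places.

m_P − m_Q ≈ 10.91

Pogson: Δm = −2.5 log₁₀(ratio) = −2.5 log₁₀(23100) = −2.5 × 4.3636 = -10.909
Star Q is brighter so has the smaller magnitude: m_P − m_Q is positive.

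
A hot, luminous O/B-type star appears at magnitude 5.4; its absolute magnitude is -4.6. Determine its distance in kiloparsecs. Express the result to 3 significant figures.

Distance modulus: m − M = 5.4 − (-4.6) = 10.000
m − M = 5 log₁₀ d − 5
log₁₀ d = (m − M)/5 + 1 = 3.0000
d = 10^3.0000 = 1000 pc
= 1.000 kpc

d ≈ 1.00 kpc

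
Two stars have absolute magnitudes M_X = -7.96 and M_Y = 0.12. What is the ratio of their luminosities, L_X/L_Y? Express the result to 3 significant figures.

L_X/L_Y ≈ 1710

ΔM = M_X − M_Y = -8.08
L_X/L_Y = 10^(−0.4 ΔM) = 10^3.232 = 1706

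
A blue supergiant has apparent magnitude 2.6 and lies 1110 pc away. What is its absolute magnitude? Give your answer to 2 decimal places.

M ≈ -7.63

5 log₁₀(d/10 pc) = 5 log₁₀(1110) − 5 = 10.227
M = m − 5 log₁₀(d/10) = 2.6 − 10.227 = -7.627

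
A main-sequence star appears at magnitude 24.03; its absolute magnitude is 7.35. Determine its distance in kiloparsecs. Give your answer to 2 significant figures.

μ = m − M = 16.680
m − M = 5 log₁₀ d − 5
log₁₀ d = (m − M)/5 + 1 = 4.3360
d = 10^4.3360 = 21680 pc
= 21.68 kpc

d ≈ 22 kpc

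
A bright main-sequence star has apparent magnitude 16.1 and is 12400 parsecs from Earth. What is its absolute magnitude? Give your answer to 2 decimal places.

M ≈ 0.63

5 log₁₀(d/10 pc) = 5 log₁₀(12400) − 5 = 15.467
M = m − 5 log₁₀(d/10) = 16.1 − 15.467 = 0.633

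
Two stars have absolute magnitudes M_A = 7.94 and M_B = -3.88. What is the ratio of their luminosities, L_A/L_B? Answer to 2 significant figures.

ΔM = M_A − M_B = 11.82
L_A/L_B = 10^(−0.4 ΔM) = 10^-4.728 = 1.871×10^-5

L_A/L_B ≈ 1.9×10^-5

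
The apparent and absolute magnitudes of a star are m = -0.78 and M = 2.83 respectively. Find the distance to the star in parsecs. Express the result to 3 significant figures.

d ≈ 1.90 pc

μ = m − M = -3.610
m − M = 5 log₁₀ d − 5
log₁₀ d = (m − M)/5 + 1 = 0.2780
d = 10^0.2780 = 1.897 pc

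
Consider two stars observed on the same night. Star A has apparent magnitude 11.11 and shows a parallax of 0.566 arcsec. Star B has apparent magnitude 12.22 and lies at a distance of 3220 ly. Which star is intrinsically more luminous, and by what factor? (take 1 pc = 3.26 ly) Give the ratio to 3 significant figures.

Star B is more luminous, by a factor of 112000.

Star A: d = 1/p = 1/0.566″ = 1.767 pc
Star A: M = m − 5 log₁₀ d + 5 = 11.11 − 5·0.2472 + 5 = 14.874
Star B: d = 3220 ly / 3.26 = 987.7 pc
Star B: M = m − 5 log₁₀ d + 5 = 12.22 − 5·2.9946 + 5 = 2.247
ΔM = M_A − M_B = 14.874 − (2.247) = 12.627; smaller M is more luminous → Star B.
L ratio = 10^(0.4 |ΔM|) = 10^5.051 = 112400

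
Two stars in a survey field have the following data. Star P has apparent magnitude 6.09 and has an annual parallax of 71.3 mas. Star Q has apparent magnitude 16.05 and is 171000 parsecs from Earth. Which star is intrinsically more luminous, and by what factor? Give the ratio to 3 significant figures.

Star Q is more luminous, by a factor of 15400.

Star P: p = 71.3 mas = 0.0713″ → d = 1/p = 14.03 pc
Star P: M = m − 5 log₁₀ d + 5 = 6.09 − 5·1.1469 + 5 = 5.355
Star Q: M = m − 5 log₁₀ d + 5 = 16.05 − 5·5.2330 + 5 = -5.115
ΔM = M_P − M_Q = 5.355 − (-5.115) = 10.470; smaller M is more luminous → Star Q.
L ratio = 10^(0.4 |ΔM|) = 10^4.188 = 15420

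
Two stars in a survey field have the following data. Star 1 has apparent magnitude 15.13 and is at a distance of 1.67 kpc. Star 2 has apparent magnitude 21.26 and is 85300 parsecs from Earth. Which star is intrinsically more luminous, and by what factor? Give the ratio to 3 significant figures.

Star 2 is more luminous, by a factor of 9.21.

Star 1: d = 1.67 kpc = 1670 pc
Star 1: M = m − 5 log₁₀ d + 5 = 15.13 − 5·3.2227 + 5 = 4.016
Star 2: M = m − 5 log₁₀ d + 5 = 21.26 − 5·4.9309 + 5 = 1.605
ΔM = M_1 − M_2 = 4.016 − (1.605) = 2.411; smaller M is more luminous → Star 2.
L ratio = 10^(0.4 |ΔM|) = 10^0.964 = 9.214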